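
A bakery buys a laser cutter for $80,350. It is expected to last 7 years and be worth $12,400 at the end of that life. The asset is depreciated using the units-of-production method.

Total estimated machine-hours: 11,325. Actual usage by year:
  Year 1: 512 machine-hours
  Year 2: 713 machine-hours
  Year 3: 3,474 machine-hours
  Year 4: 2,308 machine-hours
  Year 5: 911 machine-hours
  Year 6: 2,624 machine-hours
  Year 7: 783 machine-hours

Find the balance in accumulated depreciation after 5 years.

$47,508

Depreciable base = $80,350 − $12,400 = $67,950.
Rate = $67,950 / 11,325 machine-hours = $6 per machine-hour.
Year 1: 512 × $6 = $3,072. Book value $77,278.
Year 2: 713 × $6 = $4,278. Book value $73,000.
Year 3: 3,474 × $6 = $20,844. Book value $52,156.
Year 4: 2,308 × $6 = $13,848. Book value $38,308.
Year 5: 911 × $6 = $5,466. Book value $32,842.
Accumulated through year 5 = $80,350 − $32,842 = $47,508.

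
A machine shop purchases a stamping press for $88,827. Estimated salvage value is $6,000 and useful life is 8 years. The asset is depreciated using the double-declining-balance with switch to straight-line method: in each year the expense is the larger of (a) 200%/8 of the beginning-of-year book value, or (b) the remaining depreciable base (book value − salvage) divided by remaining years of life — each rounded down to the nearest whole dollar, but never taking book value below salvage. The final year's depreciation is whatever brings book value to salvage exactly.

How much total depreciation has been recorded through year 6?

Depreciable base = $88,827 − $6,000 = $82,827.
Year 1: DB = ⌊$88,827 × 200%/8⌋ = $22,206; SL = ⌊$82,827/8⌋ = $10,353 → take DB $22,206. Book value $66,621.
Year 2: DB = ⌊$66,621 × 200%/8⌋ = $16,655; SL = ⌊$60,621/7⌋ = $8,660 → take DB $16,655. Book value $49,966.
Year 3: DB = ⌊$49,966 × 200%/8⌋ = $12,491; SL = ⌊$43,966/6⌋ = $7,327 → take DB $12,491. Book value $37,475.
Year 4: DB = ⌊$37,475 × 200%/8⌋ = $9,368; SL = ⌊$31,475/5⌋ = $6,295 → take DB $9,368. Book value $28,107.
Year 5: DB = ⌊$28,107 × 200%/8⌋ = $7,026; SL = ⌊$22,107/4⌋ = $5,526 → take DB $7,026. Book value $21,081.
Year 6: DB = ⌊$21,081 × 200%/8⌋ = $5,270; SL = ⌊$15,081/3⌋ = $5,027 → take DB $5,270. Book value $15,811.
Accumulated through year 6 = $88,827 − $15,811 = $73,016.

$73,016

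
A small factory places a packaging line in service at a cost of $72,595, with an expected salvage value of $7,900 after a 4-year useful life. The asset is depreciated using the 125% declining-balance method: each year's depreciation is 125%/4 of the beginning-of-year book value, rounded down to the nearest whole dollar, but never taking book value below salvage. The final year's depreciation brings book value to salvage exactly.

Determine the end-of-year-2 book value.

Depreciable base = $72,595 − $7,900 = $64,695.
Year 1: ⌊$72,595 × 125%/4⌋ = $22,685. Book value $49,910.
Year 2: ⌊$49,910 × 125%/4⌋ = $15,596. Book value $34,314.

$34,314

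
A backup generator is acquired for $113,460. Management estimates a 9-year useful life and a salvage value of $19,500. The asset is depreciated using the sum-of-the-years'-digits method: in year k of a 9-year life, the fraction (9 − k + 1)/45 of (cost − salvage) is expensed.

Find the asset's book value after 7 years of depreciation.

$25,764

Depreciable base = $113,460 − $19,500 = $93,960.
Sum of the years' digits = 9+8+7+6+5+4+3+2+1 = 45.
Year 1: $93,960 × 9/45 = $18,792. Book value $94,668.
Year 2: $93,960 × 8/45 = $16,704. Book value $77,964.
Year 3: $93,960 × 7/45 = $14,616. Book value $63,348.
Year 4: $93,960 × 6/45 = $12,528. Book value $50,820.
Year 5: $93,960 × 5/45 = $10,440. Book value $40,380.
Year 6: $93,960 × 4/45 = $8,352. Book value $32,028.
Year 7: $93,960 × 3/45 = $6,264. Book value $25,764.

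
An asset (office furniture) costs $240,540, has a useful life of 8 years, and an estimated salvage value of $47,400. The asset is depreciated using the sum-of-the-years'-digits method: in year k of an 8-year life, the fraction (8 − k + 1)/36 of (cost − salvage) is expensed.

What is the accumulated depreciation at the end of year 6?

Depreciable base = $240,540 − $47,400 = $193,140.
Sum of the years' digits = 8+7+6+5+4+3+2+1 = 36.
Year 1: $193,140 × 8/36 = $42,920. Book value $197,620.
Year 2: $193,140 × 7/36 = $37,555. Book value $160,065.
Year 3: $193,140 × 6/36 = $32,190. Book value $127,875.
Year 4: $193,140 × 5/36 = $26,825. Book value $101,050.
Year 5: $193,140 × 4/36 = $21,460. Book value $79,590.
Year 6: $193,140 × 3/36 = $16,095. Book value $63,495.
Accumulated through year 6 = $240,540 − $63,495 = $177,045.

$177,045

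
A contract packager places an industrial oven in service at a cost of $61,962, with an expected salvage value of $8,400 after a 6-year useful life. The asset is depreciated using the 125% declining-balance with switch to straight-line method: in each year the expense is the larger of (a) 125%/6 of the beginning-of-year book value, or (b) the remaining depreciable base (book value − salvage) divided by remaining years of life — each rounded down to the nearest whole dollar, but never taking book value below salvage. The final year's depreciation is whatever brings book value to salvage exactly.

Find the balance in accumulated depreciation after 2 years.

$23,127

Depreciable base = $61,962 − $8,400 = $53,562.
Year 1: DB = ⌊$61,962 × 125%/6⌋ = $12,908; SL = ⌊$53,562/6⌋ = $8,927 → take DB $12,908. Book value $49,054.
Year 2: DB = ⌊$49,054 × 125%/6⌋ = $10,219; SL = ⌊$40,654/5⌋ = $8,130 → take DB $10,219. Book value $38,835.
Accumulated through year 2 = $61,962 − $38,835 = $23,127.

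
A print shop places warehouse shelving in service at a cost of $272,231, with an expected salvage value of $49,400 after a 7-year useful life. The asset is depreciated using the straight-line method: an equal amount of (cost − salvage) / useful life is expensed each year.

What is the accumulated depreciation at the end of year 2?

Depreciable base = $272,231 − $49,400 = $222,831.
Annual expense = $222,831 / 7 = $31,833.
End of year 1: book value $240,398.
End of year 2: book value $208,565.
Accumulated through year 2 = $272,231 − $208,565 = $63,666.

$63,666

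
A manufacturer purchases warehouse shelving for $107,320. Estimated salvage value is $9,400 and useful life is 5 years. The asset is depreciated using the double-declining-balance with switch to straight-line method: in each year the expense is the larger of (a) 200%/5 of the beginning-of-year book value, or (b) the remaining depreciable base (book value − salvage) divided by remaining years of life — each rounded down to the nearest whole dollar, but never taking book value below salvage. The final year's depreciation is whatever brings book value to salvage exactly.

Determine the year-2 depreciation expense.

Depreciable base = $107,320 − $9,400 = $97,920.
Year 1: DB = ⌊$107,320 × 200%/5⌋ = $42,928; SL = ⌊$97,920/5⌋ = $19,584 → take DB $42,928. Book value $64,392.
Year 2: DB = ⌊$64,392 × 200%/5⌋ = $25,756; SL = ⌊$54,992/4⌋ = $13,748 → take DB $25,756. Book value $38,636.

$25,756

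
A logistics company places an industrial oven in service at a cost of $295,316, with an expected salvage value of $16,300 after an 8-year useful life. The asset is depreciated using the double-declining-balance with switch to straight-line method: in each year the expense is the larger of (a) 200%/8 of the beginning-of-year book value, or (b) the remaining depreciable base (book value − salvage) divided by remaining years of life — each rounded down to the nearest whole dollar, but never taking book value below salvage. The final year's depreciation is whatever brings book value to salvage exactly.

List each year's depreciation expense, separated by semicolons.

$73,829; $55,371; $41,529; $31,146; $23,360; $17,927; $17,927; $17,927

Depreciable base = $295,316 − $16,300 = $279,016.
Year 1: DB = ⌊$295,316 × 200%/8⌋ = $73,829; SL = ⌊$279,016/8⌋ = $34,877 → take DB $73,829. Book value $221,487.
Year 2: DB = ⌊$221,487 × 200%/8⌋ = $55,371; SL = ⌊$205,187/7⌋ = $29,312 → take DB $55,371. Book value $166,116.
Year 3: DB = ⌊$166,116 × 200%/8⌋ = $41,529; SL = ⌊$149,816/6⌋ = $24,969 → take DB $41,529. Book value $124,587.
Year 4: DB = ⌊$124,587 × 200%/8⌋ = $31,146; SL = ⌊$108,287/5⌋ = $21,657 → take DB $31,146. Book value $93,441.
Year 5: DB = ⌊$93,441 × 200%/8⌋ = $23,360; SL = ⌊$77,141/4⌋ = $19,285 → take DB $23,360. Book value $70,081.
Year 6: DB = ⌊$70,081 × 200%/8⌋ = $17,520; SL = ⌊$53,781/3⌋ = $17,927 → take SL $17,927. Book value $52,154.
Year 7: DB = ⌊$52,154 × 200%/8⌋ = $13,038; SL = ⌊$35,854/2⌋ = $17,927 → take SL $17,927. Book value $34,227.
Year 8 (final): $34,227 − $16,300 = $17,927. Book value $16,300.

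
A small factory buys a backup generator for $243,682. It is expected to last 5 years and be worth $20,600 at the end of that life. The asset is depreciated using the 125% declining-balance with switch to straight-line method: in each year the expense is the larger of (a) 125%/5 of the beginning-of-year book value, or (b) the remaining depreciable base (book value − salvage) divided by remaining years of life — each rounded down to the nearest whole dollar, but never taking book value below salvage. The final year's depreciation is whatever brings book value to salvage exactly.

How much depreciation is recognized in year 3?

Depreciable base = $243,682 − $20,600 = $223,082.
Year 1: DB = ⌊$243,682 × 125%/5⌋ = $60,920; SL = ⌊$223,082/5⌋ = $44,616 → take DB $60,920. Book value $182,762.
Year 2: DB = ⌊$182,762 × 125%/5⌋ = $45,690; SL = ⌊$162,162/4⌋ = $40,540 → take DB $45,690. Book value $137,072.
Year 3: DB = ⌊$137,072 × 125%/5⌋ = $34,268; SL = ⌊$116,472/3⌋ = $38,824 → take SL $38,824. Book value $98,248.

$38,824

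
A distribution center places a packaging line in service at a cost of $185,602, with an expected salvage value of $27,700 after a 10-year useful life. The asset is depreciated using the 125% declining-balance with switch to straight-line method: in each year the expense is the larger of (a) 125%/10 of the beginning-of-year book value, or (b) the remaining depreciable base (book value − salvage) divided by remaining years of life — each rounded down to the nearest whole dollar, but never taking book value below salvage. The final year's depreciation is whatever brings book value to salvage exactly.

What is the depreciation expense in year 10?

$13,500

Depreciable base = $185,602 − $27,700 = $157,902.
Year 1: DB = ⌊$185,602 × 125%/10⌋ = $23,200; SL = ⌊$157,902/10⌋ = $15,790 → take DB $23,200. Book value $162,402.
Year 2: DB = ⌊$162,402 × 125%/10⌋ = $20,300; SL = ⌊$134,702/9⌋ = $14,966 → take DB $20,300. Book value $142,102.
Year 3: DB = ⌊$142,102 × 125%/10⌋ = $17,762; SL = ⌊$114,402/8⌋ = $14,300 → take DB $17,762. Book value $124,340.
Year 4: DB = ⌊$124,340 × 125%/10⌋ = $15,542; SL = ⌊$96,640/7⌋ = $13,805 → take DB $15,542. Book value $108,798.
Year 5: DB = ⌊$108,798 × 125%/10⌋ = $13,599; SL = ⌊$81,098/6⌋ = $13,516 → take DB $13,599. Book value $95,199.
Year 6: DB = ⌊$95,199 × 125%/10⌋ = $11,899; SL = ⌊$67,499/5⌋ = $13,499 → take SL $13,499. Book value $81,700.
Year 7: DB = ⌊$81,700 × 125%/10⌋ = $10,212; SL = ⌊$54,000/4⌋ = $13,500 → take SL $13,500. Book value $68,200.
Year 8: DB = ⌊$68,200 × 125%/10⌋ = $8,525; SL = ⌊$40,500/3⌋ = $13,500 → take SL $13,500. Book value $54,700.
Year 9: DB = ⌊$54,700 × 125%/10⌋ = $6,837; SL = ⌊$27,000/2⌋ = $13,500 → take SL $13,500. Book value $41,200.
Year 10 (final): $41,200 − $27,700 = $13,500. Book value $27,700.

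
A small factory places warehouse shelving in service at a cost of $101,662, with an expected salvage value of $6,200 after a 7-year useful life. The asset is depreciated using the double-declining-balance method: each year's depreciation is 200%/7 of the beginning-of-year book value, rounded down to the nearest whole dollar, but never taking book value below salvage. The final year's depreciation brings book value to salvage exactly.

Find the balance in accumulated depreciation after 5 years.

$82,758

Depreciable base = $101,662 − $6,200 = $95,462.
Year 1: ⌊$101,662 × 200%/7⌋ = $29,046. Book value $72,616.
Year 2: ⌊$72,616 × 200%/7⌋ = $20,747. Book value $51,869.
Year 3: ⌊$51,869 × 200%/7⌋ = $14,819. Book value $37,050.
Year 4: ⌊$37,050 × 200%/7⌋ = $10,585. Book value $26,465.
Year 5: ⌊$26,465 × 200%/7⌋ = $7,561. Book value $18,904.
Accumulated through year 5 = $101,662 − $18,904 = $82,758.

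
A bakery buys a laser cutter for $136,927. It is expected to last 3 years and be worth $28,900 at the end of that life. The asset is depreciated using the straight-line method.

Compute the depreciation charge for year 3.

$36,009

Depreciable base = $136,927 − $28,900 = $108,027.
Annual expense = $108,027 / 3 = $36,009.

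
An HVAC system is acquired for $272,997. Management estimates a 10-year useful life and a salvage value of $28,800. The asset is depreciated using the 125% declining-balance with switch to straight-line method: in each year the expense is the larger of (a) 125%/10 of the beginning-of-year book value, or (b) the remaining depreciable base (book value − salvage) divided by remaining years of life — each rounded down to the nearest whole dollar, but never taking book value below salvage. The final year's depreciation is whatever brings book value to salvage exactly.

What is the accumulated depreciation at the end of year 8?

Depreciable base = $272,997 − $28,800 = $244,197.
Year 1: DB = ⌊$272,997 × 125%/10⌋ = $34,124; SL = ⌊$244,197/10⌋ = $24,419 → take DB $34,124. Book value $238,873.
Year 2: DB = ⌊$238,873 × 125%/10⌋ = $29,859; SL = ⌊$210,073/9⌋ = $23,341 → take DB $29,859. Book value $209,014.
Year 3: DB = ⌊$209,014 × 125%/10⌋ = $26,126; SL = ⌊$180,214/8⌋ = $22,526 → take DB $26,126. Book value $182,888.
Year 4: DB = ⌊$182,888 × 125%/10⌋ = $22,861; SL = ⌊$154,088/7⌋ = $22,012 → take DB $22,861. Book value $160,027.
Year 5: DB = ⌊$160,027 × 125%/10⌋ = $20,003; SL = ⌊$131,227/6⌋ = $21,871 → take SL $21,871. Book value $138,156.
Year 6: DB = ⌊$138,156 × 125%/10⌋ = $17,269; SL = ⌊$109,356/5⌋ = $21,871 → take SL $21,871. Book value $116,285.
Year 7: DB = ⌊$116,285 × 125%/10⌋ = $14,535; SL = ⌊$87,485/4⌋ = $21,871 → take SL $21,871. Book value $94,414.
Year 8: DB = ⌊$94,414 × 125%/10⌋ = $11,801; SL = ⌊$65,614/3⌋ = $21,871 → take SL $21,871. Book value $72,543.
Accumulated through year 8 = $272,997 − $72,543 = $200,454.

$200,454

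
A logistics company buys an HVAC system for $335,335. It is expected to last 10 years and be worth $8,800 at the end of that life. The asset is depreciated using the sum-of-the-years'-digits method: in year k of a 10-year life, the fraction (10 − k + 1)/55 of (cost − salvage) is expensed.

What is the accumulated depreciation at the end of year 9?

$320,598

Depreciable base = $335,335 − $8,800 = $326,535.
Sum of the years' digits = 10+9+8+7+6+5+4+3+2+1 = 55.
Year 1: $326,535 × 10/55 = $59,370. Book value $275,965.
Year 2: $326,535 × 9/55 = $53,433. Book value $222,532.
Year 3: $326,535 × 8/55 = $47,496. Book value $175,036.
Year 4: $326,535 × 7/55 = $41,559. Book value $133,477.
Year 5: $326,535 × 6/55 = $35,622. Book value $97,855.
Year 6: $326,535 × 5/55 = $29,685. Book value $68,170.
Year 7: $326,535 × 4/55 = $23,748. Book value $44,422.
Year 8: $326,535 × 3/55 = $17,811. Book value $26,611.
Year 9: $326,535 × 2/55 = $11,874. Book value $14,737.
Accumulated through year 9 = $335,335 − $14,737 = $320,598.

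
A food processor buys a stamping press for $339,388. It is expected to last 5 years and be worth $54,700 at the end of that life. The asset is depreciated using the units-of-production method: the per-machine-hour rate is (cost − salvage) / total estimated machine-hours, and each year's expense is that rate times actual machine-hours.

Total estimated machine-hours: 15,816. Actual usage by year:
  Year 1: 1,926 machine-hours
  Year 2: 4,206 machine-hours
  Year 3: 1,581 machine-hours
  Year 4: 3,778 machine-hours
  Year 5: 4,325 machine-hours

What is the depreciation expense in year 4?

Depreciable base = $339,388 − $54,700 = $284,688.
Rate = $284,688 / 15,816 machine-hours = $18 per machine-hour.
Year 1: 1,926 × $18 = $34,668. Book value $304,720.
Year 2: 4,206 × $18 = $75,708. Book value $229,012.
Year 3: 1,581 × $18 = $28,458. Book value $200,554.
Year 4: 3,778 × $18 = $68,004. Book value $132,550.

$68,004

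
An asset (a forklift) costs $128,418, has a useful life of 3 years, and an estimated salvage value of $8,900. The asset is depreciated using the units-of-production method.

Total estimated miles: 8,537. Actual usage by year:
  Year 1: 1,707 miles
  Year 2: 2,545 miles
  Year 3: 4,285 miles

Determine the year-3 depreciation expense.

Depreciable base = $128,418 − $8,900 = $119,518.
Rate = $119,518 / 8,537 miles = $14 per mile.
Year 1: 1,707 × $14 = $23,898. Book value $104,520.
Year 2: 2,545 × $14 = $35,630. Book value $68,890.
Year 3: 4,285 × $14 = $59,990. Book value $8,900.

$59,990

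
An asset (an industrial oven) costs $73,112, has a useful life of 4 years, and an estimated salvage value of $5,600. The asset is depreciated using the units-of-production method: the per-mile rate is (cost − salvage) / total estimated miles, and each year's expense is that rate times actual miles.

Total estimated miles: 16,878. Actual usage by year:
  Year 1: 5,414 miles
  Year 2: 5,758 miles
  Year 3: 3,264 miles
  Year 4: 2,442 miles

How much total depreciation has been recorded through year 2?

Depreciable base = $73,112 − $5,600 = $67,512.
Rate = $67,512 / 16,878 miles = $4 per mile.
Year 1: 5,414 × $4 = $21,656. Book value $51,456.
Year 2: 5,758 × $4 = $23,032. Book value $28,424.
Accumulated through year 2 = $73,112 − $28,424 = $44,688.

$44,688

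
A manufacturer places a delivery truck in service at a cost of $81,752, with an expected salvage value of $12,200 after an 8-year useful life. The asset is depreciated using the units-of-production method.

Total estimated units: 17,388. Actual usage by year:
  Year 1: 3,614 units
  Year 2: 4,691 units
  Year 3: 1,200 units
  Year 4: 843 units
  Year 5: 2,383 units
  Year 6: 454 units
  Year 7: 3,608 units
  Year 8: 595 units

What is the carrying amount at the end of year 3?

Depreciable base = $81,752 − $12,200 = $69,552.
Rate = $69,552 / 17,388 units = $4 per unit.
Year 1: 3,614 × $4 = $14,456. Book value $67,296.
Year 2: 4,691 × $4 = $18,764. Book value $48,532.
Year 3: 1,200 × $4 = $4,800. Book value $43,732.

$43,732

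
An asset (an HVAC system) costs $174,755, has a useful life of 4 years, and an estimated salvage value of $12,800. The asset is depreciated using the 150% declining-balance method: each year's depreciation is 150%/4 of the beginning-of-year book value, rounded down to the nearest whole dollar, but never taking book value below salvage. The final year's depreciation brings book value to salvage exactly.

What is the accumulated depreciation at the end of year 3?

Depreciable base = $174,755 − $12,800 = $161,955.
Year 1: ⌊$174,755 × 150%/4⌋ = $65,533. Book value $109,222.
Year 2: ⌊$109,222 × 150%/4⌋ = $40,958. Book value $68,264.
Year 3: ⌊$68,264 × 150%/4⌋ = $25,599. Book value $42,665.
Accumulated through year 3 = $174,755 − $42,665 = $132,090.

$132,090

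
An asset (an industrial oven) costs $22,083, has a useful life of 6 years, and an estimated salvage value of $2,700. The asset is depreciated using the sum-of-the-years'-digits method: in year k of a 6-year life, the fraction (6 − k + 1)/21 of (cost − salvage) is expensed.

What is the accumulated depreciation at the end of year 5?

$18,460

Depreciable base = $22,083 − $2,700 = $19,383.
Sum of the years' digits = 6+5+4+3+2+1 = 21.
Year 1: $19,383 × 6/21 = $5,538. Book value $16,545.
Year 2: $19,383 × 5/21 = $4,615. Book value $11,930.
Year 3: $19,383 × 4/21 = $3,692. Book value $8,238.
Year 4: $19,383 × 3/21 = $2,769. Book value $5,469.
Year 5: $19,383 × 2/21 = $1,846. Book value $3,623.
Accumulated through year 5 = $22,083 − $3,623 = $18,460.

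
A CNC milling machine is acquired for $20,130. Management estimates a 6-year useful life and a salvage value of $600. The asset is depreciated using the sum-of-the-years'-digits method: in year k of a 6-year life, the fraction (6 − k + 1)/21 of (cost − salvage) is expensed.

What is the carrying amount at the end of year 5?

$1,530

Depreciable base = $20,130 − $600 = $19,530.
Sum of the years' digits = 6+5+4+3+2+1 = 21.
Year 1: $19,530 × 6/21 = $5,580. Book value $14,550.
Year 2: $19,530 × 5/21 = $4,650. Book value $9,900.
Year 3: $19,530 × 4/21 = $3,720. Book value $6,180.
Year 4: $19,530 × 3/21 = $2,790. Book value $3,390.
Year 5: $19,530 × 2/21 = $1,860. Book value $1,530.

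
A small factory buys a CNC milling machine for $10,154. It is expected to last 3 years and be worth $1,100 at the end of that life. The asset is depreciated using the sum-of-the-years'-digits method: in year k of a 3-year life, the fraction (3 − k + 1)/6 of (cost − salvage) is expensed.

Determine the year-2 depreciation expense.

$3,018

Depreciable base = $10,154 − $1,100 = $9,054.
Sum of the years' digits = 3+2+1 = 6.
Year 1: $9,054 × 3/6 = $4,527. Book value $5,627.
Year 2: $9,054 × 2/6 = $3,018. Book value $2,609.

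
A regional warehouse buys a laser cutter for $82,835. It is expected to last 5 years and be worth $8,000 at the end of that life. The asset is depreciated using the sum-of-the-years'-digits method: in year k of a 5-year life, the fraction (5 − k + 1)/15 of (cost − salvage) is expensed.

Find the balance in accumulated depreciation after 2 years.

Depreciable base = $82,835 − $8,000 = $74,835.
Sum of the years' digits = 5+4+3+2+1 = 15.
Year 1: $74,835 × 5/15 = $24,945. Book value $57,890.
Year 2: $74,835 × 4/15 = $19,956. Book value $37,934.
Accumulated through year 2 = $82,835 − $37,934 = $44,901.

$44,901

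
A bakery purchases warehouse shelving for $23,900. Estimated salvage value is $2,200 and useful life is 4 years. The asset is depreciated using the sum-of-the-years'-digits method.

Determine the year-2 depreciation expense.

Depreciable base = $23,900 − $2,200 = $21,700.
Sum of the years' digits = 4+3+2+1 = 10.
Year 1: $21,700 × 4/10 = $8,680. Book value $15,220.
Year 2: $21,700 × 3/10 = $6,510. Book value $8,710.

$6,510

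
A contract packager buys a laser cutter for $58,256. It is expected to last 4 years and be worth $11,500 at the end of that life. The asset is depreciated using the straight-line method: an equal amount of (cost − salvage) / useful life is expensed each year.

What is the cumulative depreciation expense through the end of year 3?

Depreciable base = $58,256 − $11,500 = $46,756.
Annual expense = $46,756 / 4 = $11,689.
End of year 1: book value $46,567.
End of year 2: book value $34,878.
End of year 3: book value $23,189.
Accumulated through year 3 = $58,256 − $23,189 = $35,067.

$35,067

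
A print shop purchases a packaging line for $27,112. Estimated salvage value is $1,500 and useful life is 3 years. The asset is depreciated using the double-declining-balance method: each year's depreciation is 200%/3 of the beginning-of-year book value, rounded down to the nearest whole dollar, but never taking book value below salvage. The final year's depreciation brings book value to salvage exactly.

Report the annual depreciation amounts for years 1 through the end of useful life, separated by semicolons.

Depreciable base = $27,112 − $1,500 = $25,612.
Year 1: ⌊$27,112 × 200%/3⌋ = $18,074. Book value $9,038.
Year 2: ⌊$9,038 × 200%/3⌋ = $6,025. Book value $3,013.
Year 3 (final): $3,013 − $1,500 = $1,513. Book value $1,500.

$18,074; $6,025; $1,513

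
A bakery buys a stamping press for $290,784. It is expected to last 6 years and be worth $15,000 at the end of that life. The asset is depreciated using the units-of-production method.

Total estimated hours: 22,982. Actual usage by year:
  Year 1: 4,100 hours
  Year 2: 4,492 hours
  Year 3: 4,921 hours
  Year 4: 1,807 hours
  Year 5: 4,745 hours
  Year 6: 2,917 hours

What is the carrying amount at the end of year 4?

$106,944

Depreciable base = $290,784 − $15,000 = $275,784.
Rate = $275,784 / 22,982 hours = $12 per hour.
Year 1: 4,100 × $12 = $49,200. Book value $241,584.
Year 2: 4,492 × $12 = $53,904. Book value $187,680.
Year 3: 4,921 × $12 = $59,052. Book value $128,628.
Year 4: 1,807 × $12 = $21,684. Book value $106,944.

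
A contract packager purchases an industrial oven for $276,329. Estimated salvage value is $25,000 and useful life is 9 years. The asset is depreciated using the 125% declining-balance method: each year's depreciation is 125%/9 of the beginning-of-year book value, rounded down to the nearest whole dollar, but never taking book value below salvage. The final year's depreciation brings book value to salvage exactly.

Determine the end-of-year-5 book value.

$130,836

Depreciable base = $276,329 − $25,000 = $251,329.
Year 1: ⌊$276,329 × 125%/9⌋ = $38,379. Book value $237,950.
Year 2: ⌊$237,950 × 125%/9⌋ = $33,048. Book value $204,902.
Year 3: ⌊$204,902 × 125%/9⌋ = $28,458. Book value $176,444.
Year 4: ⌊$176,444 × 125%/9⌋ = $24,506. Book value $151,938.
Year 5: ⌊$151,938 × 125%/9⌋ = $21,102. Book value $130,836.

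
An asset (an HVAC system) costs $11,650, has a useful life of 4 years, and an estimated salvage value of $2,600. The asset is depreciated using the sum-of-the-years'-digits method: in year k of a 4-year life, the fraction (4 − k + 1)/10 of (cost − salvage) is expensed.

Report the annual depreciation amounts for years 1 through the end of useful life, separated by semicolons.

Depreciable base = $11,650 − $2,600 = $9,050.
Sum of the years' digits = 4+3+2+1 = 10.
Year 1: $9,050 × 4/10 = $3,620. Book value $8,030.
Year 2: $9,050 × 3/10 = $2,715. Book value $5,315.
Year 3: $9,050 × 2/10 = $1,810. Book value $3,505.
Year 4: $9,050 × 1/10 = $905. Book value $2,600.

$3,620; $2,715; $1,810; $905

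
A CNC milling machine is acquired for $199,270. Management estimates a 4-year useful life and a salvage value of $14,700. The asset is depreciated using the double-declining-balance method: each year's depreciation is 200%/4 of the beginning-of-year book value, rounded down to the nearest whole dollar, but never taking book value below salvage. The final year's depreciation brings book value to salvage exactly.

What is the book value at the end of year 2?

$49,818

Depreciable base = $199,270 − $14,700 = $184,570.
Year 1: ⌊$199,270 × 200%/4⌋ = $99,635. Book value $99,635.
Year 2: ⌊$99,635 × 200%/4⌋ = $49,817. Book value $49,818.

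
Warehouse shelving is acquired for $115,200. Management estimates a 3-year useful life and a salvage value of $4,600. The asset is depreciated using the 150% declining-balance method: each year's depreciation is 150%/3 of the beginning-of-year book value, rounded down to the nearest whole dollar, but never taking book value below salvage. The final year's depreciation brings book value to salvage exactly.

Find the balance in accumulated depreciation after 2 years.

Depreciable base = $115,200 − $4,600 = $110,600.
Year 1: ⌊$115,200 × 150%/3⌋ = $57,600. Book value $57,600.
Year 2: ⌊$57,600 × 150%/3⌋ = $28,800. Book value $28,800.
Accumulated through year 2 = $115,200 − $28,800 = $86,400.

$86,400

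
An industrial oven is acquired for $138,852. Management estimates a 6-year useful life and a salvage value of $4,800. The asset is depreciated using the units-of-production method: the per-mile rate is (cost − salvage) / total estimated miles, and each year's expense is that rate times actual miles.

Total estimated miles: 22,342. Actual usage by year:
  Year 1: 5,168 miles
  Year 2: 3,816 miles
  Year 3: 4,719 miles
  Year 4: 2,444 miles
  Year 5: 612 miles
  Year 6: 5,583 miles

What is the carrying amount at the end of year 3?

$56,634

Depreciable base = $138,852 − $4,800 = $134,052.
Rate = $134,052 / 22,342 miles = $6 per mile.
Year 1: 5,168 × $6 = $31,008. Book value $107,844.
Year 2: 3,816 × $6 = $22,896. Book value $84,948.
Year 3: 4,719 × $6 = $28,314. Book value $56,634.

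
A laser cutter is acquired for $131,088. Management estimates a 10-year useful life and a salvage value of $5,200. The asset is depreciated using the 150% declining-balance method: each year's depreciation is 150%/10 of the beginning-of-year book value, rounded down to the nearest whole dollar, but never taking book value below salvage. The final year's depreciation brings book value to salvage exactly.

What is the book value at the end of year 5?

$58,167

Depreciable base = $131,088 − $5,200 = $125,888.
Year 1: ⌊$131,088 × 150%/10⌋ = $19,663. Book value $111,425.
Year 2: ⌊$111,425 × 150%/10⌋ = $16,713. Book value $94,712.
Year 3: ⌊$94,712 × 150%/10⌋ = $14,206. Book value $80,506.
Year 4: ⌊$80,506 × 150%/10⌋ = $12,075. Book value $68,431.
Year 5: ⌊$68,431 × 150%/10⌋ = $10,264. Book value $58,167.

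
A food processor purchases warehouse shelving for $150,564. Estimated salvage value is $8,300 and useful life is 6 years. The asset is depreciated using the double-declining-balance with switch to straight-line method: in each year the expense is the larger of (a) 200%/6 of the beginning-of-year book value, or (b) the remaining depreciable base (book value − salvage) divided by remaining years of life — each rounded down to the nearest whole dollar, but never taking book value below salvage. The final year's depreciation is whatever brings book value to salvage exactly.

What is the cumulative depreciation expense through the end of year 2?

Depreciable base = $150,564 − $8,300 = $142,264.
Year 1: DB = ⌊$150,564 × 200%/6⌋ = $50,188; SL = ⌊$142,264/6⌋ = $23,710 → take DB $50,188. Book value $100,376.
Year 2: DB = ⌊$100,376 × 200%/6⌋ = $33,458; SL = ⌊$92,076/5⌋ = $18,415 → take DB $33,458. Book value $66,918.
Accumulated through year 2 = $150,564 − $66,918 = $83,646.

$83,646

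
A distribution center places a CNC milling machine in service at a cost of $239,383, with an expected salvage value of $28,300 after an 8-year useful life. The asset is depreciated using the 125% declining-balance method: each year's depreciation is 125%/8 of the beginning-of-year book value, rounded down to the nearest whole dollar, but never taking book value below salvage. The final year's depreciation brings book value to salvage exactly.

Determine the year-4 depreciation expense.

$22,467

Depreciable base = $239,383 − $28,300 = $211,083.
Year 1: ⌊$239,383 × 125%/8⌋ = $37,403. Book value $201,980.
Year 2: ⌊$201,980 × 125%/8⌋ = $31,559. Book value $170,421.
Year 3: ⌊$170,421 × 125%/8⌋ = $26,628. Book value $143,793.
Year 4: ⌊$143,793 × 125%/8⌋ = $22,467. Book value $121,326.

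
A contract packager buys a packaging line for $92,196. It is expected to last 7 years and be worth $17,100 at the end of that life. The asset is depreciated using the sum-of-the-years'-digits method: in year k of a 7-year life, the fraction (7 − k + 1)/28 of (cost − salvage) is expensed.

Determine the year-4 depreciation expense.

Depreciable base = $92,196 − $17,100 = $75,096.
Sum of the years' digits = 7+6+5+4+3+2+1 = 28.
Year 1: $75,096 × 7/28 = $18,774. Book value $73,422.
Year 2: $75,096 × 6/28 = $16,092. Book value $57,330.
Year 3: $75,096 × 5/28 = $13,410. Book value $43,920.
Year 4: $75,096 × 4/28 = $10,728. Book value $33,192.

$10,728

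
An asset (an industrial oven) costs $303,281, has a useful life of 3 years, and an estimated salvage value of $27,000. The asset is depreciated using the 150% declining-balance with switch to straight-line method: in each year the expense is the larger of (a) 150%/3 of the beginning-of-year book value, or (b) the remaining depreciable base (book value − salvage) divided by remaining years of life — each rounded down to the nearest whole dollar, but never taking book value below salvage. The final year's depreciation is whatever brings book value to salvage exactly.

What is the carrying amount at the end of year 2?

Depreciable base = $303,281 − $27,000 = $276,281.
Year 1: DB = ⌊$303,281 × 150%/3⌋ = $151,640; SL = ⌊$276,281/3⌋ = $92,093 → take DB $151,640. Book value $151,641.
Year 2: DB = ⌊$151,641 × 150%/3⌋ = $75,820; SL = ⌊$124,641/2⌋ = $62,320 → take DB $75,820. Book value $75,821.

$75,821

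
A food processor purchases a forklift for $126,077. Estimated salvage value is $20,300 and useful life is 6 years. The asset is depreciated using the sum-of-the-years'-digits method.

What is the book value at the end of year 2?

Depreciable base = $126,077 − $20,300 = $105,777.
Sum of the years' digits = 6+5+4+3+2+1 = 21.
Year 1: $105,777 × 6/21 = $30,222. Book value $95,855.
Year 2: $105,777 × 5/21 = $25,185. Book value $70,670.

$70,670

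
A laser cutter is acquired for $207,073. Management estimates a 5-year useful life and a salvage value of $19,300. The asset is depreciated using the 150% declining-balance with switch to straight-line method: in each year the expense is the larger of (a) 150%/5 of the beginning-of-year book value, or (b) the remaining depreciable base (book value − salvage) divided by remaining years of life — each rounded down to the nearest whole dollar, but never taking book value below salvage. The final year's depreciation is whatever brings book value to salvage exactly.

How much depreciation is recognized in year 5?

$25,864

Depreciable base = $207,073 − $19,300 = $187,773.
Year 1: DB = ⌊$207,073 × 150%/5⌋ = $62,121; SL = ⌊$187,773/5⌋ = $37,554 → take DB $62,121. Book value $144,952.
Year 2: DB = ⌊$144,952 × 150%/5⌋ = $43,485; SL = ⌊$125,652/4⌋ = $31,413 → take DB $43,485. Book value $101,467.
Year 3: DB = ⌊$101,467 × 150%/5⌋ = $30,440; SL = ⌊$82,167/3⌋ = $27,389 → take DB $30,440. Book value $71,027.
Year 4: DB = ⌊$71,027 × 150%/5⌋ = $21,308; SL = ⌊$51,727/2⌋ = $25,863 → take SL $25,863. Book value $45,164.
Year 5 (final): $45,164 − $19,300 = $25,864. Book value $19,300.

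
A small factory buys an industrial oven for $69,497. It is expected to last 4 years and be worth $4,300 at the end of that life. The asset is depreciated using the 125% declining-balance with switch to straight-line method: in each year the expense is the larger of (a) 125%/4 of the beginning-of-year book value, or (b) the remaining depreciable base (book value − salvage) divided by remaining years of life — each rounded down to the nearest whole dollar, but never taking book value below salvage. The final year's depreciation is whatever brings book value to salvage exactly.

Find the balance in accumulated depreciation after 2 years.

Depreciable base = $69,497 − $4,300 = $65,197.
Year 1: DB = ⌊$69,497 × 125%/4⌋ = $21,717; SL = ⌊$65,197/4⌋ = $16,299 → take DB $21,717. Book value $47,780.
Year 2: DB = ⌊$47,780 × 125%/4⌋ = $14,931; SL = ⌊$43,480/3⌋ = $14,493 → take DB $14,931. Book value $32,849.
Accumulated through year 2 = $69,497 − $32,849 = $36,648.

$36,648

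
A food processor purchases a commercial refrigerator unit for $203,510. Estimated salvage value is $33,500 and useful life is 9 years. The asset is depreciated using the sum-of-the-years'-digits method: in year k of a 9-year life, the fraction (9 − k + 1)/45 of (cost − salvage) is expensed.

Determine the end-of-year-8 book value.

Depreciable base = $203,510 − $33,500 = $170,010.
Sum of the years' digits = 9+8+7+6+5+4+3+2+1 = 45.
Year 1: $170,010 × 9/45 = $34,002. Book value $169,508.
Year 2: $170,010 × 8/45 = $30,224. Book value $139,284.
Year 3: $170,010 × 7/45 = $26,446. Book value $112,838.
Year 4: $170,010 × 6/45 = $22,668. Book value $90,170.
Year 5: $170,010 × 5/45 = $18,890. Book value $71,280.
Year 6: $170,010 × 4/45 = $15,112. Book value $56,168.
Year 7: $170,010 × 3/45 = $11,334. Book value $44,834.
Year 8: $170,010 × 2/45 = $7,556. Book value $37,278.

$37,278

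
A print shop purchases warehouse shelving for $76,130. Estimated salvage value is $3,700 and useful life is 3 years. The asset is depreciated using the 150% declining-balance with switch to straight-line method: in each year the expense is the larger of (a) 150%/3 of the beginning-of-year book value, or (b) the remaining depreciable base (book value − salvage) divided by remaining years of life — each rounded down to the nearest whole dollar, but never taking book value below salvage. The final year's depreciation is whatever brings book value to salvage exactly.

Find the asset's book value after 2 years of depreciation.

Depreciable base = $76,130 − $3,700 = $72,430.
Year 1: DB = ⌊$76,130 × 150%/3⌋ = $38,065; SL = ⌊$72,430/3⌋ = $24,143 → take DB $38,065. Book value $38,065.
Year 2: DB = ⌊$38,065 × 150%/3⌋ = $19,032; SL = ⌊$34,365/2⌋ = $17,182 → take DB $19,032. Book value $19,033.

$19,033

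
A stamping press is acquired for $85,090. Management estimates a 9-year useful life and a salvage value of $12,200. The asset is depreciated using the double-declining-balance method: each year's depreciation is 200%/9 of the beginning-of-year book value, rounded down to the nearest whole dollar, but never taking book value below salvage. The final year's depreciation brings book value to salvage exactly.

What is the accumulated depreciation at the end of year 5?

$60,870

Depreciable base = $85,090 − $12,200 = $72,890.
Year 1: ⌊$85,090 × 200%/9⌋ = $18,908. Book value $66,182.
Year 2: ⌊$66,182 × 200%/9⌋ = $14,707. Book value $51,475.
Year 3: ⌊$51,475 × 200%/9⌋ = $11,438. Book value $40,037.
Year 4: ⌊$40,037 × 200%/9⌋ = $8,897. Book value $31,140.
Year 5: ⌊$31,140 × 200%/9⌋ = $6,920. Book value $24,220.
Accumulated through year 5 = $85,090 − $24,220 = $60,870.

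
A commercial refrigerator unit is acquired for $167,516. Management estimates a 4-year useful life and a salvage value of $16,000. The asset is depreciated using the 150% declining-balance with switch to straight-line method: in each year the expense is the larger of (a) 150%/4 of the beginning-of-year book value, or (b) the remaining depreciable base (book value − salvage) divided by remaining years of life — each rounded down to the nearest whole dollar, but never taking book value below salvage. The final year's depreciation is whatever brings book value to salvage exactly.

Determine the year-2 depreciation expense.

$39,261

Depreciable base = $167,516 − $16,000 = $151,516.
Year 1: DB = ⌊$167,516 × 150%/4⌋ = $62,818; SL = ⌊$151,516/4⌋ = $37,879 → take DB $62,818. Book value $104,698.
Year 2: DB = ⌊$104,698 × 150%/4⌋ = $39,261; SL = ⌊$88,698/3⌋ = $29,566 → take DB $39,261. Book value $65,437.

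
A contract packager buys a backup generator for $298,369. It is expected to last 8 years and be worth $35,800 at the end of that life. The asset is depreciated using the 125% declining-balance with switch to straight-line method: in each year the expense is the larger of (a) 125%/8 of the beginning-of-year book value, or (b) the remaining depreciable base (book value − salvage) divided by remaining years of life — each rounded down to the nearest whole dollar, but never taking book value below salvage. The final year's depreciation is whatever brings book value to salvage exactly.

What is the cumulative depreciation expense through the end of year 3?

$119,144

Depreciable base = $298,369 − $35,800 = $262,569.
Year 1: DB = ⌊$298,369 × 125%/8⌋ = $46,620; SL = ⌊$262,569/8⌋ = $32,821 → take DB $46,620. Book value $251,749.
Year 2: DB = ⌊$251,749 × 125%/8⌋ = $39,335; SL = ⌊$215,949/7⌋ = $30,849 → take DB $39,335. Book value $212,414.
Year 3: DB = ⌊$212,414 × 125%/8⌋ = $33,189; SL = ⌊$176,614/6⌋ = $29,435 → take DB $33,189. Book value $179,225.
Accumulated through year 3 = $298,369 − $179,225 = $119,144.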